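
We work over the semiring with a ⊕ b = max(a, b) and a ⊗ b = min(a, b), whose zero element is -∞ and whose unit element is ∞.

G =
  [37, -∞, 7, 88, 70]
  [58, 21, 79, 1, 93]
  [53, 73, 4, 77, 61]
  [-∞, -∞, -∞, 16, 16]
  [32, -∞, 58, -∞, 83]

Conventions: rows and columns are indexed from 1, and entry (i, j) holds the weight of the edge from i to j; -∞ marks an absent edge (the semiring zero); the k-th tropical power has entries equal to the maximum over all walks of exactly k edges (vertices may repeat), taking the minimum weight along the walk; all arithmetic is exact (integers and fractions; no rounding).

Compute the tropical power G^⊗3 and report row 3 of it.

G^⊗2:
  [37, 7, 58, 37, 70]
  [53, 73, 58, 77, 83]
  [58, 21, 73, 53, 73]
  [16, -∞, 16, 16, 16]
  [53, 58, 58, 58, 83]
G^⊗3:
  [53, 58, 58, 58, 70]
  [58, 58, 73, 58, 83]
  [53, 73, 58, 73, 73]
  [16, 16, 16, 16, 16]
  [58, 58, 58, 58, 83]
Answer: row 3 of G^⊗3 = [53, 73, 58, 73, 73]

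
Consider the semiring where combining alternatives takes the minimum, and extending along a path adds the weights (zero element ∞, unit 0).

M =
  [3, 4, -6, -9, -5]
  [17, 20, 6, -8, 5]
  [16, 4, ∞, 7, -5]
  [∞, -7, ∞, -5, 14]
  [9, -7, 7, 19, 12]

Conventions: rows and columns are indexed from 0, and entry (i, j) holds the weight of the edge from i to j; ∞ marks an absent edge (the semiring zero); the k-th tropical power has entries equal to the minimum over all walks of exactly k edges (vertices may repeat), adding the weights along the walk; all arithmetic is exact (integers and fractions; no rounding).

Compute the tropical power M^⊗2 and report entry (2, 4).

M^⊗2:
  [4, -16, -3, -14, -11]
  [14, -15, 11, -13, 1]
  [4, -12, 2, -4, 7]
  [10, -12, -1, -15, -2]
  [10, 5, -1, -15, -2]
Key observation: the optimum is the walk 2->4->4, with weight (-5) + 12 = 7.
Optimal value attained by: walk 2->4->4.
Answer: (M^⊗2)[2][4] = 7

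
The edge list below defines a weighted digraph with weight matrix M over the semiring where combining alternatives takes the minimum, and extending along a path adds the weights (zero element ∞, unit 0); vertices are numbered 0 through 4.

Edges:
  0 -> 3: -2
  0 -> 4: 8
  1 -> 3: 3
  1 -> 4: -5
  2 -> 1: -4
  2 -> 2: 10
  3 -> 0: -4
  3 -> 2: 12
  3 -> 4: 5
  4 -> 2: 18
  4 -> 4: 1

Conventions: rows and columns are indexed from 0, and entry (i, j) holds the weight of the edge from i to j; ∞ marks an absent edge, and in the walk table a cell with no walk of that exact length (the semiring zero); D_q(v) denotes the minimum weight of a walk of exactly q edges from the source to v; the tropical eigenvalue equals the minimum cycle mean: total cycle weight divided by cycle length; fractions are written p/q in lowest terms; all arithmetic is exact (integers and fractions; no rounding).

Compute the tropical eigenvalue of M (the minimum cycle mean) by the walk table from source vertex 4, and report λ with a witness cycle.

q=0: [∞, ∞, ∞, ∞, 0]
q=1: [∞, ∞, 18, ∞, 1]
q=2: [∞, 14, 19, ∞, 2]
q=3: [∞, 15, 20, 17, 3]
q=4: [13, 16, 21, 18, 4]
q=5: [14, 17, 22, 11, 5]
Optimal cycle mean attained by: cycle 0->3->0, total (-2) + (-4), length 2.
Answer: λ = -3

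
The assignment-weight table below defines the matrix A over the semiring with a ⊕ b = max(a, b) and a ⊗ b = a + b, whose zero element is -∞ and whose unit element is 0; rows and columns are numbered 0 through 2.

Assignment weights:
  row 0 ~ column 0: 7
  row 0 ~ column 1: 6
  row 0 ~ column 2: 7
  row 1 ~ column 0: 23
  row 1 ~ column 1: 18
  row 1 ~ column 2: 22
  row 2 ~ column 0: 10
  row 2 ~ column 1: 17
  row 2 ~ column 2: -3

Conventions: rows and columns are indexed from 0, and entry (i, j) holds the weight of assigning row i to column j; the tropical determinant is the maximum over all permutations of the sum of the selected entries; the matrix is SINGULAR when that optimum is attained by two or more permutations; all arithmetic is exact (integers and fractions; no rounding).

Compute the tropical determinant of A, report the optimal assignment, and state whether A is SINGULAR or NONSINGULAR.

σ = (0, 1, 2): 7 + 18 + (-3) = 22
σ = (0, 2, 1): 7 + 22 + 17 = 46
σ = (1, 0, 2): 6 + 23 + (-3) = 26
σ = (1, 2, 0): 6 + 22 + 10 = 38
σ = (2, 0, 1): 7 + 23 + 17 = 47
σ = (2, 1, 0): 7 + 18 + 10 = 35
Optimal value attained by: σ = (2, 0, 1).
Answer: det⊕(A) = 47; verdict: NONSINGULAR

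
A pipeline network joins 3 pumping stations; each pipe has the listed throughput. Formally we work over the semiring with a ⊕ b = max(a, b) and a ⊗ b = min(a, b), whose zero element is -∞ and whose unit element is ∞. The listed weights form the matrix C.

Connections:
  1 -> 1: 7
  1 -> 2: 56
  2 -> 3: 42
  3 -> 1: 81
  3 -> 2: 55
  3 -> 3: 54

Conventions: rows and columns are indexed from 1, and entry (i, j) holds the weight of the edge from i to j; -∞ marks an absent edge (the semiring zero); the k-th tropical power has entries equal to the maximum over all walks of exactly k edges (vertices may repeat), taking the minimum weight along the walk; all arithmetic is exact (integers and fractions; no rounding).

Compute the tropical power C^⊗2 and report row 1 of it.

C^⊗2:
  [7, 7, 42]
  [42, 42, 42]
  [54, 56, 54]
Answer: row 1 of C^⊗2 = [7, 7, 42]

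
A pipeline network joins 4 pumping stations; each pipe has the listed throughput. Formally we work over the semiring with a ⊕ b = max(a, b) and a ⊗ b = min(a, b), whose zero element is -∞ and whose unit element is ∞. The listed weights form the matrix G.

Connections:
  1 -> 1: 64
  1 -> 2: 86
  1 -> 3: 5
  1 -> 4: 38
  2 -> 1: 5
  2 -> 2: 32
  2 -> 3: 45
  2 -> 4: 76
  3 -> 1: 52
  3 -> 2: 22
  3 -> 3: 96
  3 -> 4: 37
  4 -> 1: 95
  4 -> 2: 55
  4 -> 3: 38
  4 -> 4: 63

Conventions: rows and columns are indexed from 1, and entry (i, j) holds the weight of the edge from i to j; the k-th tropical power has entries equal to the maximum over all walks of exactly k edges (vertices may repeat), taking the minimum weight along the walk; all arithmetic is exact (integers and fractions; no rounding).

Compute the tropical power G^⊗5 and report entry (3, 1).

G^⊗2:
  [64, 64, 45, 76]
  [76, 55, 45, 63]
  [52, 52, 96, 38]
  [64, 86, 45, 63]
G^⊗3:
  [76, 64, 45, 64]
  [64, 76, 45, 63]
  [52, 52, 96, 52]
  [64, 64, 45, 76]
G^⊗4:
  [64, 76, 45, 64]
  [64, 64, 45, 76]
  [52, 52, 96, 52]
  [76, 64, 45, 64]
G^⊗5:
  [64, 64, 45, 76]
  [76, 64, 45, 64]
  [52, 52, 96, 52]
  [64, 76, 45, 64]
Key observation: the optimum is the walk 3->1->1->2->4->1, with weight 52 min 64 min 86 min 76 min 95 = 52.
Optimal value attained by: walk 3->1->1->2->4->1.
Answer: (G^⊗5)[3][1] = 52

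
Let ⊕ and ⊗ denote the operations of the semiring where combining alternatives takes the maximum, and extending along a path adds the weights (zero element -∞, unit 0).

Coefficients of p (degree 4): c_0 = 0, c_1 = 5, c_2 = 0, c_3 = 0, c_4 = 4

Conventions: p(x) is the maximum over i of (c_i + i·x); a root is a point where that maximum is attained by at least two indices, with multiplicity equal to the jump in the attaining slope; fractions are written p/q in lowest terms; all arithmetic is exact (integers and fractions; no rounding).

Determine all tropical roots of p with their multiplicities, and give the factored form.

hull edge (i=0, c=0) to (i=1, c=5): slope 5, span 1
hull edge (i=1, c=5) to (i=4, c=4): slope -1/3, span 3
Factored form: p(x) = 4 ⊗ (x ⊕ (-5)) ⊗ (x ⊕ 1/3) ⊗ (x ⊕ 1/3) ⊗ (x ⊕ 1/3)
Answer: roots = -5 (mult 1), 1/3 (mult 3)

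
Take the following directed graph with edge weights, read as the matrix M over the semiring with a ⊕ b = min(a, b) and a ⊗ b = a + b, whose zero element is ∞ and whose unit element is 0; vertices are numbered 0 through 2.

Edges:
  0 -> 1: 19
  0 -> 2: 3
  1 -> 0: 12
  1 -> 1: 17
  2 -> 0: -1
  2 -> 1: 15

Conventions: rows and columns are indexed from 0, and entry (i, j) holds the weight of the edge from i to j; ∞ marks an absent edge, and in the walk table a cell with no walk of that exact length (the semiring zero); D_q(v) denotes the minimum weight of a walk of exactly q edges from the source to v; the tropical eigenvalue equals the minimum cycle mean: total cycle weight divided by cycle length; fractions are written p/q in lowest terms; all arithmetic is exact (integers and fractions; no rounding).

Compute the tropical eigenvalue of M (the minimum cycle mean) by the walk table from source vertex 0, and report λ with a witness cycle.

q=0: [0, ∞, ∞]
q=1: [∞, 19, 3]
q=2: [2, 18, ∞]
q=3: [30, 21, 5]
Optimal cycle mean attained by: cycle 0->2->0, total 3 + (-1), length 2.
Answer: λ = 1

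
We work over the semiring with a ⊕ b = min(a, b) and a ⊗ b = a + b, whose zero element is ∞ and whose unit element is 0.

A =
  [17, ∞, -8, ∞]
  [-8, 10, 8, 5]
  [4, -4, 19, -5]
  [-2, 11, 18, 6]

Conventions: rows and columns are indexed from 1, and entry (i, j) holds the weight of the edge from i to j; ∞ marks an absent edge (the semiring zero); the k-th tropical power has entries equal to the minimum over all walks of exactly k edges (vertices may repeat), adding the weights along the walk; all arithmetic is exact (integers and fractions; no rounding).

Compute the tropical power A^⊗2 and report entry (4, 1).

A^⊗2:
  [-4, -12, 9, -13]
  [2, 4, -16, 3]
  [-12, 6, -4, 1]
  [3, 14, -10, 12]
Key observation: the optimum is the walk 4->2->1, with weight 11 + (-8) = 3.
Optimal value attained by: walk 4->2->1.
Answer: (A^⊗2)[4][1] = 3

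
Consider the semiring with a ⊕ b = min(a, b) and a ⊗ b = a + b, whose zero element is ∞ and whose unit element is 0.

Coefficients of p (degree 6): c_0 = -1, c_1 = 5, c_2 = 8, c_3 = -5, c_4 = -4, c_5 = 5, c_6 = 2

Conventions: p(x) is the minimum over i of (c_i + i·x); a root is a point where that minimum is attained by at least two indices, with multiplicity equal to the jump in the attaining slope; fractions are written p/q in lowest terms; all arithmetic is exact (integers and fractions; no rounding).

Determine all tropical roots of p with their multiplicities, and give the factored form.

hull edge (i=0, c=-1) to (i=3, c=-5): slope -4/3, span 3
hull edge (i=3, c=-5) to (i=4, c=-4): slope 1, span 1
hull edge (i=4, c=-4) to (i=6, c=2): slope 3, span 2
Factored form: p(x) = 2 ⊗ (x ⊕ (-3)) ⊗ (x ⊕ (-3)) ⊗ (x ⊕ (-1)) ⊗ (x ⊕ 4/3) ⊗ (x ⊕ 4/3) ⊗ (x ⊕ 4/3)
Answer: roots = -3 (mult 2), -1 (mult 1), 4/3 (mult 3)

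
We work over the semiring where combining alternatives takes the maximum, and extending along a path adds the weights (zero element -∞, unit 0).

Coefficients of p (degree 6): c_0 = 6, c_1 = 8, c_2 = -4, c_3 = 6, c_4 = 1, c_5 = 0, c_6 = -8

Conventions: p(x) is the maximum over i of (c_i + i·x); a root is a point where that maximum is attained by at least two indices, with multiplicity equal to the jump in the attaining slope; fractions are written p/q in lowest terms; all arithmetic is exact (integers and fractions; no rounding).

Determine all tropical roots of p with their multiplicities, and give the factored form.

hull edge (i=0, c=6) to (i=1, c=8): slope 2, span 1
hull edge (i=1, c=8) to (i=3, c=6): slope -1, span 2
hull edge (i=3, c=6) to (i=5, c=0): slope -3, span 2
hull edge (i=5, c=0) to (i=6, c=-8): slope -8, span 1
Factored form: p(x) = -8 ⊗ (x ⊕ (-2)) ⊗ (x ⊕ 1) ⊗ (x ⊕ 1) ⊗ (x ⊕ 3) ⊗ (x ⊕ 3) ⊗ (x ⊕ 8)
Answer: roots = -2 (mult 1), 1 (mult 2), 3 (mult 2), 8 (mult 1)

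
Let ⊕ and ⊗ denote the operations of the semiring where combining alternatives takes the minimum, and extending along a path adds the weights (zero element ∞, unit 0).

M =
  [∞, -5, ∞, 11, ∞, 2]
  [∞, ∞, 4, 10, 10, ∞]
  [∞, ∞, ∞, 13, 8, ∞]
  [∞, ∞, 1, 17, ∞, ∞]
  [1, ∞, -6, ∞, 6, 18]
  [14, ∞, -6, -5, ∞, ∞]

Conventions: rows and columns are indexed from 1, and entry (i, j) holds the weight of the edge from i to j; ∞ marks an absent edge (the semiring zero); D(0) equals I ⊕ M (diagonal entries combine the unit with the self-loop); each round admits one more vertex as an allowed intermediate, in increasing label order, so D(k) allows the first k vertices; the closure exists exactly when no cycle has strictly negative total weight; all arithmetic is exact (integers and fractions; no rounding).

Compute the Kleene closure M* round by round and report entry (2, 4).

D(0):
  [0, -5, ∞, 11, ∞, 2]
  [∞, 0, 4, 10, 10, ∞]
  [∞, ∞, 0, 13, 8, ∞]
  [∞, ∞, 1, 0, ∞, ∞]
  [1, ∞, -6, ∞, 0, 18]
  [14, ∞, -6, -5, ∞, 0]
D(1):
  [0, -5, ∞, 11, ∞, 2]
  [∞, 0, 4, 10, 10, ∞]
  [∞, ∞, 0, 13, 8, ∞]
  [∞, ∞, 1, 0, ∞, ∞]
  [1, -4, -6, 12, 0, 3]
  [14, 9, -6, -5, ∞, 0]
D(2):
  [0, -5, -1, 5, 5, 2]
  [∞, 0, 4, 10, 10, ∞]
  [∞, ∞, 0, 13, 8, ∞]
  [∞, ∞, 1, 0, ∞, ∞]
  [1, -4, -6, 6, 0, 3]
  [14, 9, -6, -5, 19, 0]
D(3):
  [0, -5, -1, 5, 5, 2]
  [∞, 0, 4, 10, 10, ∞]
  [∞, ∞, 0, 13, 8, ∞]
  [∞, ∞, 1, 0, 9, ∞]
  [1, -4, -6, 6, 0, 3]
  [14, 9, -6, -5, 2, 0]
D(4):
  [0, -5, -1, 5, 5, 2]
  [∞, 0, 4, 10, 10, ∞]
  [∞, ∞, 0, 13, 8, ∞]
  [∞, ∞, 1, 0, 9, ∞]
  [1, -4, -6, 6, 0, 3]
  [14, 9, -6, -5, 2, 0]
D(5):
  [0, -5, -1, 5, 5, 2]
  [11, 0, 4, 10, 10, 13]
  [9, 4, 0, 13, 8, 11]
  [10, 5, 1, 0, 9, 12]
  [1, -4, -6, 6, 0, 3]
  [3, -2, -6, -5, 2, 0]
D(6):
  [0, -5, -4, -3, 4, 2]
  [11, 0, 4, 8, 10, 13]
  [9, 4, 0, 6, 8, 11]
  [10, 5, 1, 0, 9, 12]
  [1, -4, -6, -2, 0, 3]
  [3, -2, -6, -5, 2, 0]
Answer: M*[2][4] = 8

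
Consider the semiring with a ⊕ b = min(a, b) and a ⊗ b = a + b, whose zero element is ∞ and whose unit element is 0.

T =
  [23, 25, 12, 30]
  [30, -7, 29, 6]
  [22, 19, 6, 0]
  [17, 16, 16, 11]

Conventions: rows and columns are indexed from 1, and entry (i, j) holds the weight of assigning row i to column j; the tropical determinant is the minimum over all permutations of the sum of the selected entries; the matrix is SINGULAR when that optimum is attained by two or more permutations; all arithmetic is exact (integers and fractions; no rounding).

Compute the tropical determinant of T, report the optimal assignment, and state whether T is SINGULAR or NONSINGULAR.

σ = (1, 2, 3, 4): 23 + (-7) + 6 + 11 = 33
σ = (1, 2, 4, 3): 23 + (-7) + 0 + 16 = 32
σ = (1, 3, 2, 4): 23 + 29 + 19 + 11 = 82
σ = (1, 3, 4, 2): 23 + 29 + 0 + 16 = 68
σ = (1, 4, 2, 3): 23 + 6 + 19 + 16 = 64
σ = (1, 4, 3, 2): 23 + 6 + 6 + 16 = 51
σ = (2, 1, 3, 4): 25 + 30 + 6 + 11 = 72
σ = (2, 1, 4, 3): 25 + 30 + 0 + 16 = 71
σ = (2, 3, 1, 4): 25 + 29 + 22 + 11 = 87
σ = (2, 3, 4, 1): 25 + 29 + 0 + 17 = 71
σ = (2, 4, 1, 3): 25 + 6 + 22 + 16 = 69
σ = (2, 4, 3, 1): 25 + 6 + 6 + 17 = 54
σ = (3, 1, 2, 4): 12 + 30 + 19 + 11 = 72
σ = (3, 1, 4, 2): 12 + 30 + 0 + 16 = 58
σ = (3, 2, 1, 4): 12 + (-7) + 22 + 11 = 38
σ = (3, 2, 4, 1): 12 + (-7) + 0 + 17 = 22
σ = (3, 4, 1, 2): 12 + 6 + 22 + 16 = 56
σ = (3, 4, 2, 1): 12 + 6 + 19 + 17 = 54
σ = (4, 1, 2, 3): 30 + 30 + 19 + 16 = 95
σ = (4, 1, 3, 2): 30 + 30 + 6 + 16 = 82
σ = (4, 2, 1, 3): 30 + (-7) + 22 + 16 = 61
σ = (4, 2, 3, 1): 30 + (-7) + 6 + 17 = 46
σ = (4, 3, 1, 2): 30 + 29 + 22 + 16 = 97
σ = (4, 3, 2, 1): 30 + 29 + 19 + 17 = 95
Optimal value attained by: σ = (3, 2, 4, 1).
Answer: det⊕(T) = 22; verdict: NONSINGULAR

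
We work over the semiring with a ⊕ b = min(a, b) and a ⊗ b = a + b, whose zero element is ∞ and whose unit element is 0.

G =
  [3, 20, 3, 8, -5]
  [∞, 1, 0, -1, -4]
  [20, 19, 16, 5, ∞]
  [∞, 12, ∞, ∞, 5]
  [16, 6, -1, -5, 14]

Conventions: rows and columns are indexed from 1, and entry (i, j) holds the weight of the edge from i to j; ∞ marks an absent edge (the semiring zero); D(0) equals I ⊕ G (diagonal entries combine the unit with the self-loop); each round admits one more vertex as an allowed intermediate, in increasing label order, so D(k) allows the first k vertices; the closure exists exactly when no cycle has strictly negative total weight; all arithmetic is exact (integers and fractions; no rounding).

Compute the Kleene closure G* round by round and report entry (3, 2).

D(0):
  [0, 20, 3, 8, -5]
  [∞, 0, 0, -1, -4]
  [20, 19, 0, 5, ∞]
  [∞, 12, ∞, 0, 5]
  [16, 6, -1, -5, 0]
D(1):
  [0, 20, 3, 8, -5]
  [∞, 0, 0, -1, -4]
  [20, 19, 0, 5, 15]
  [∞, 12, ∞, 0, 5]
  [16, 6, -1, -5, 0]
D(2):
  [0, 20, 3, 8, -5]
  [∞, 0, 0, -1, -4]
  [20, 19, 0, 5, 15]
  [∞, 12, 12, 0, 5]
  [16, 6, -1, -5, 0]
D(3):
  [0, 20, 3, 8, -5]
  [20, 0, 0, -1, -4]
  [20, 19, 0, 5, 15]
  [32, 12, 12, 0, 5]
  [16, 6, -1, -5, 0]
D(4):
  [0, 20, 3, 8, -5]
  [20, 0, 0, -1, -4]
  [20, 17, 0, 5, 10]
  [32, 12, 12, 0, 5]
  [16, 6, -1, -5, 0]
D(5):
  [0, 1, -6, -10, -5]
  [12, 0, -5, -9, -4]
  [20, 16, 0, 5, 10]
  [21, 11, 4, 0, 5]
  [16, 6, -1, -5, 0]
Answer: G*[3][2] = 16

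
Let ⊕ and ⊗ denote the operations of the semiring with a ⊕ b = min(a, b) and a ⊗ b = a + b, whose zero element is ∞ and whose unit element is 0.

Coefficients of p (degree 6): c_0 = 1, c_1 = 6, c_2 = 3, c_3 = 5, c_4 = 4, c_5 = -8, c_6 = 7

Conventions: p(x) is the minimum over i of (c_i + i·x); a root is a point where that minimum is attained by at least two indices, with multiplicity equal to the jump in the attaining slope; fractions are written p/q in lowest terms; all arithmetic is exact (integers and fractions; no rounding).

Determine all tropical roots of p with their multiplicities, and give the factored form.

hull edge (i=0, c=1) to (i=5, c=-8): slope -9/5, span 5
hull edge (i=5, c=-8) to (i=6, c=7): slope 15, span 1
Factored form: p(x) = 7 ⊗ (x ⊕ (-15)) ⊗ (x ⊕ 9/5) ⊗ (x ⊕ 9/5) ⊗ (x ⊕ 9/5) ⊗ (x ⊕ 9/5) ⊗ (x ⊕ 9/5)
Answer: roots = -15 (mult 1), 9/5 (mult 5)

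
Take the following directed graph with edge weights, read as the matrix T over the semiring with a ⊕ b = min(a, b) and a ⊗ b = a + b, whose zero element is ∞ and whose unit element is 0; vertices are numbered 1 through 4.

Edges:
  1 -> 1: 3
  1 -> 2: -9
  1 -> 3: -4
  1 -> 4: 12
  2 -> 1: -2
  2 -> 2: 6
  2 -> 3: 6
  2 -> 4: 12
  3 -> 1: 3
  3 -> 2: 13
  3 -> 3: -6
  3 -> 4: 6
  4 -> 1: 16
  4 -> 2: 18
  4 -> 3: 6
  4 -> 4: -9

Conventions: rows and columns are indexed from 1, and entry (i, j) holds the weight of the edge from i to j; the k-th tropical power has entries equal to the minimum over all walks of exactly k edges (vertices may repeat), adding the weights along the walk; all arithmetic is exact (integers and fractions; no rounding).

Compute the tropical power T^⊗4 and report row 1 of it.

T^⊗2:
  [-11, -6, -10, 2]
  [1, -11, -6, 3]
  [-3, -6, -12, -3]
  [7, 7, -3, -18]
T^⊗3:
  [-8, -20, -16, -7]
  [-13, -8, -12, -6]
  [-9, -12, -18, -12]
  [-2, -2, -12, -27]
T^⊗4:
  [-22, -17, -22, -16]
  [-10, -22, -18, -15]
  [-15, -18, -24, -21]
  [-11, -11, -21, -36]
Answer: row 1 of T^⊗4 = [-22, -17, -22, -16]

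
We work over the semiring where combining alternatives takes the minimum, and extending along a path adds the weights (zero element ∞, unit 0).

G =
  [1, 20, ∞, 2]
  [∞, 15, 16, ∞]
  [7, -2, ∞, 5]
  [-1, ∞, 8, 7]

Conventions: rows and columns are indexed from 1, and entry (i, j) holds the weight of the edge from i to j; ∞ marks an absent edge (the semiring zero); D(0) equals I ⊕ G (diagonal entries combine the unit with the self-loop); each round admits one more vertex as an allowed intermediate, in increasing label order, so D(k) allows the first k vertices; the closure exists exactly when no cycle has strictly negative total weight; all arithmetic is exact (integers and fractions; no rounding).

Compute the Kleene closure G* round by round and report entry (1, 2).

D(0):
  [0, 20, ∞, 2]
  [∞, 0, 16, ∞]
  [7, -2, 0, 5]
  [-1, ∞, 8, 0]
D(1):
  [0, 20, ∞, 2]
  [∞, 0, 16, ∞]
  [7, -2, 0, 5]
  [-1, 19, 8, 0]
D(2):
  [0, 20, 36, 2]
  [∞, 0, 16, ∞]
  [7, -2, 0, 5]
  [-1, 19, 8, 0]
D(3):
  [0, 20, 36, 2]
  [23, 0, 16, 21]
  [7, -2, 0, 5]
  [-1, 6, 8, 0]
D(4):
  [0, 8, 10, 2]
  [20, 0, 16, 21]
  [4, -2, 0, 5]
  [-1, 6, 8, 0]
Answer: G*[1][2] = 8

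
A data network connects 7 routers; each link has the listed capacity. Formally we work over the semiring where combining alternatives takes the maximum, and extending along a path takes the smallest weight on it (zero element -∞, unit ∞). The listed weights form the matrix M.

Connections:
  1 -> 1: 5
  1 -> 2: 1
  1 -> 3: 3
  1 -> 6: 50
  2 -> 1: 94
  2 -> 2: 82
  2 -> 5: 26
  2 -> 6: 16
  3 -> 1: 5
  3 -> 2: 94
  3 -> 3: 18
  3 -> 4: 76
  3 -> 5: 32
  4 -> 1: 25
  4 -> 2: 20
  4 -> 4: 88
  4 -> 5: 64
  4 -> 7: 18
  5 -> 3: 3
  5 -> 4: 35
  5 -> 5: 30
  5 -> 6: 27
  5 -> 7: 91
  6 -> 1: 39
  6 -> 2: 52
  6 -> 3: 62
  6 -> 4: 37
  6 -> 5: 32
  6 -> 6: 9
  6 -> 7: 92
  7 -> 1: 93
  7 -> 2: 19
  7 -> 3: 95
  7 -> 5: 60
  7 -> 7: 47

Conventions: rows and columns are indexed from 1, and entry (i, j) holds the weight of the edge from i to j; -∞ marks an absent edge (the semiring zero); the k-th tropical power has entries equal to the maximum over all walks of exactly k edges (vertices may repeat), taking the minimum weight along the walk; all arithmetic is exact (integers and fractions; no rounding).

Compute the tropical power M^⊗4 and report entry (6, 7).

M^⊗2:
  [39, 50, 50, 37, 32, 9, 50]
  [82, 82, 16, 26, 26, 50, 26]
  [94, 82, 18, 76, 64, 27, 32]
  [25, 20, 18, 88, 64, 27, 64]
  [91, 27, 91, 35, 60, 27, 47]
  [92, 62, 92, 62, 60, 39, 47]
  [47, 94, 47, 76, 47, 50, 60]
M^⊗3:
  [50, 50, 50, 50, 50, 39, 47]
  [82, 82, 50, 37, 32, 50, 50]
  [82, 82, 32, 76, 64, 50, 64]
  [64, 27, 64, 88, 64, 27, 64]
  [47, 91, 47, 76, 47, 50, 60]
  [62, 92, 47, 76, 62, 50, 60]
  [94, 82, 60, 76, 64, 47, 50]
M^⊗4:
  [50, 50, 47, 50, 50, 50, 50]
  [82, 82, 50, 50, 50, 50, 50]
  [82, 82, 64, 76, 64, 50, 64]
  [64, 64, 64, 88, 64, 50, 64]
  [91, 82, 60, 76, 64, 47, 50]
  [92, 82, 60, 76, 64, 50, 62]
  [82, 82, 50, 76, 64, 50, 64]
Key observation: the optimum is the walk 6->3->4->5->7, with weight 62 min 76 min 64 min 91 = 62.
Optimal value attained by: walk 6->3->4->5->7.
Answer: (M^⊗4)[6][7] = 62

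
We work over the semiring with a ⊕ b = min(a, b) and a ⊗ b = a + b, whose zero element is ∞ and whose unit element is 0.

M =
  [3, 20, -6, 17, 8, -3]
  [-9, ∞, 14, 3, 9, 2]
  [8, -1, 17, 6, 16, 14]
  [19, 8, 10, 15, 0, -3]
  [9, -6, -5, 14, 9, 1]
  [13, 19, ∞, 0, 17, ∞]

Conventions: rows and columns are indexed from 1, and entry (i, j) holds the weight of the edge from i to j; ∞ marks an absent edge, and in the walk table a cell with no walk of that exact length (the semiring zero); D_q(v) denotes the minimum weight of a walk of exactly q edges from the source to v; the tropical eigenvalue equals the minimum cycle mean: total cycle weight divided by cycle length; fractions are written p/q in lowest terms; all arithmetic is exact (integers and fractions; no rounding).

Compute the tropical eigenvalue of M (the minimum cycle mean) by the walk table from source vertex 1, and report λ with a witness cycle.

q=0: [0, ∞, ∞, ∞, ∞, ∞]
q=1: [3, 20, -6, 17, 8, -3]
q=2: [2, -7, -3, -3, 10, 0]
q=3: [-16, -4, -4, -4, -3, -6]
q=4: [-13, -9, -22, -6, -8, -19]
q=5: [-18, -23, -19, -19, -6, -16]
q=6: [-32, -20, -24, -20, -19, -22]
Optimal cycle mean attained by: cycle 1->3->2->1, total (-6) + (-1) + (-9), length 3.
Answer: λ = -16/3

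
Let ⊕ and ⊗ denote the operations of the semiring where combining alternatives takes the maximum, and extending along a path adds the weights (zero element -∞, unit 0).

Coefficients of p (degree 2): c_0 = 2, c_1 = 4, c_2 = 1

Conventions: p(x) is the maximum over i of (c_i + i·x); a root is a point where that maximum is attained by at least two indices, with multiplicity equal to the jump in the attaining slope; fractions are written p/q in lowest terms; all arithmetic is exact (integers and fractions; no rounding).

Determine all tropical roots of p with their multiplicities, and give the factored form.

hull edge (i=0, c=2) to (i=1, c=4): slope 2, span 1
hull edge (i=1, c=4) to (i=2, c=1): slope -3, span 1
Factored form: p(x) = 1 ⊗ (x ⊕ (-2)) ⊗ (x ⊕ 3)
Answer: roots = -2 (mult 1), 3 (mult 1)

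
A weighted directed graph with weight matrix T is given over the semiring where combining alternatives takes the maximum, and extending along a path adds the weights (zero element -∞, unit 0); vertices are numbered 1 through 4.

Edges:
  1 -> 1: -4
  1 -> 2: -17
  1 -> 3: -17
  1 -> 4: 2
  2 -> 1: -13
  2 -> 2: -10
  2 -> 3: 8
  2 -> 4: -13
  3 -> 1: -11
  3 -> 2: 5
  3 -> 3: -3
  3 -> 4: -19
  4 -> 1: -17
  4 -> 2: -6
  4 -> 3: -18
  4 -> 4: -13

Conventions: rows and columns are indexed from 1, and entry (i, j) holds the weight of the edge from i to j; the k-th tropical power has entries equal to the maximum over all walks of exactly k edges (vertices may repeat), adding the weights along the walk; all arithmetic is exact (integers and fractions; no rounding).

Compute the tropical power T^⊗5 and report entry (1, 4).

T^⊗2:
  [-8, -4, -9, -2]
  [-3, 13, 5, -11]
  [-8, 2, 13, -8]
  [-19, -13, 2, -15]
T^⊗3:
  [-12, -4, 4, -6]
  [0, 10, 21, 0]
  [2, 18, 10, -6]
  [-9, 7, -1, -17]
T^⊗4:
  [-7, 9, 4, -10]
  [10, 26, 18, 2]
  [5, 15, 26, 5]
  [-6, 4, 15, -6]
T^⊗5:
  [-4, 9, 17, -4]
  [13, 23, 34, 13]
  [15, 31, 23, 7]
  [4, 20, 12, -4]
Key observation: the optimum is the walk 1->4->2->3->2->4, with weight 2 + (-6) + 8 + 5 + (-13) = -4.
Optimal value attained by: walk 1->4->2->3->2->4.
Answer: (T^⊗5)[1][4] = -4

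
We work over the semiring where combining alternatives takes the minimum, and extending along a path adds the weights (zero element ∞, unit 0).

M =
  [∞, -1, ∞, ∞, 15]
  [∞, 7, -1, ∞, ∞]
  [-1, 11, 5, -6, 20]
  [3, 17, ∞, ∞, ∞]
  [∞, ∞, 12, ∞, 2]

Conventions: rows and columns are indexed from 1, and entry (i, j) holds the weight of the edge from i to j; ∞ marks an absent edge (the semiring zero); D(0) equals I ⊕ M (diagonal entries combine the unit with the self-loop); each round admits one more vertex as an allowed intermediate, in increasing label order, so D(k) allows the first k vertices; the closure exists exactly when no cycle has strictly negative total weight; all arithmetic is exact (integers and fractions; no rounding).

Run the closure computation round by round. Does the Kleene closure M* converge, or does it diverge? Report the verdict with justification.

D(0):
  [0, -1, ∞, ∞, 15]
  [∞, 0, -1, ∞, ∞]
  [-1, 11, 0, -6, 20]
  [3, 17, ∞, 0, ∞]
  [∞, ∞, 12, ∞, 0]
D(1):
  [0, -1, ∞, ∞, 15]
  [∞, 0, -1, ∞, ∞]
  [-1, -2, 0, -6, 14]
  [3, 2, ∞, 0, 18]
  [∞, ∞, 12, ∞, 0]
Detection: at round 2, diagonal entry (3, 3) turns strictly negative.
Key observation: the cycle 3->1->2->3 has total weight (-1) + (-1) + (-1), which is strictly negative.
Answer: DIVERGES — negative cycle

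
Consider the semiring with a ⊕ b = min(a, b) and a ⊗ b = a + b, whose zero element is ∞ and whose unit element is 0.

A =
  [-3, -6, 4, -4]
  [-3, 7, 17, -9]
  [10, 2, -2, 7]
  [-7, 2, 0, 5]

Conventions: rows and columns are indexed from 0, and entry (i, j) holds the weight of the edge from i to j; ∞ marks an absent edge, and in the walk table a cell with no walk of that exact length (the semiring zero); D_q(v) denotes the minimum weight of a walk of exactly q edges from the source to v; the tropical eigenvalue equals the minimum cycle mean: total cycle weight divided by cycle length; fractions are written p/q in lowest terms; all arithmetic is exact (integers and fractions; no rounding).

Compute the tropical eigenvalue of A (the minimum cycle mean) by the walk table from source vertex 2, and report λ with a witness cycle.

q=0: [∞, ∞, 0, ∞]
q=1: [10, 2, -2, 7]
q=2: [-1, 0, -4, -7]
q=3: [-14, -7, -7, -9]
q=4: [-17, -20, -10, -18]
Optimal cycle mean attained by: cycle 0->1->3->0, total (-6) + (-9) + (-7), length 3.
Answer: λ = -22/3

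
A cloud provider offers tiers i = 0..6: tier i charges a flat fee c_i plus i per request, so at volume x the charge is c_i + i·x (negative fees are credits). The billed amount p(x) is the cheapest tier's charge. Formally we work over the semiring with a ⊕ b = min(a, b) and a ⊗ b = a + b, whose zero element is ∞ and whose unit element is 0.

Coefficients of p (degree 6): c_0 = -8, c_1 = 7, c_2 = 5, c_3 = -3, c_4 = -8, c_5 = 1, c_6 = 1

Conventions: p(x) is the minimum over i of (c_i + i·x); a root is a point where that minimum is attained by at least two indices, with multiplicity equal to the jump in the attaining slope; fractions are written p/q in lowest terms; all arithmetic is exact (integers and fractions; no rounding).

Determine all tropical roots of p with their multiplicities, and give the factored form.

hull edge (i=0, c=-8) to (i=4, c=-8): slope 0, span 4
hull edge (i=4, c=-8) to (i=6, c=1): slope 9/2, span 2
Factored form: p(x) = 1 ⊗ (x ⊕ (-9/2)) ⊗ (x ⊕ (-9/2)) ⊗ (x ⊕ 0) ⊗ (x ⊕ 0) ⊗ (x ⊕ 0) ⊗ (x ⊕ 0)
Answer: roots = -9/2 (mult 2), 0 (mult 4)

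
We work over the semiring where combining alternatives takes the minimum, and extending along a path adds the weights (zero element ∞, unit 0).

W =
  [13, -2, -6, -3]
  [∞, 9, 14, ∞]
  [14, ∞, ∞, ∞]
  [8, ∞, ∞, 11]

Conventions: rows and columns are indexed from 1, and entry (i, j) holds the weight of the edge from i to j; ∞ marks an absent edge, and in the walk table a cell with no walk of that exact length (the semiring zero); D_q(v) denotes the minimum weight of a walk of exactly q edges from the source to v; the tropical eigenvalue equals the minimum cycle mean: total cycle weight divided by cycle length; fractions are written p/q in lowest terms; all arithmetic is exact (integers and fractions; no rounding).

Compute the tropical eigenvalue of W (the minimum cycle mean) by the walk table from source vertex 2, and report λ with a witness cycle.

q=0: [∞, 0, ∞, ∞]
q=1: [∞, 9, 14, ∞]
q=2: [28, 18, 23, ∞]
q=3: [37, 26, 22, 25]
q=4: [33, 35, 31, 34]
Optimal cycle mean attained by: cycle 1->4->1, total (-3) + 8, length 2.
Answer: λ = 5/2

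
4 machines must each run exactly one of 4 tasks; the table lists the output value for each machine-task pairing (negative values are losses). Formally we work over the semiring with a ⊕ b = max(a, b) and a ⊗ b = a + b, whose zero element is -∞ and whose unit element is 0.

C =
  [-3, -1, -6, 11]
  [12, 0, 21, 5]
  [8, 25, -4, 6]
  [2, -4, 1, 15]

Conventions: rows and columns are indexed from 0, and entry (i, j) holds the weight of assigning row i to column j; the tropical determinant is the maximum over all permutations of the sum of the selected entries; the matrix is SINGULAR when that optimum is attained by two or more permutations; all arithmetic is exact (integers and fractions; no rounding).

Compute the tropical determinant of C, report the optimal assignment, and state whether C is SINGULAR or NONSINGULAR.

σ = (0, 1, 2, 3): (-3) + 0 + (-4) + 15 = 8
σ = (0, 1, 3, 2): (-3) + 0 + 6 + 1 = 4
σ = (0, 2, 1, 3): (-3) + 21 + 25 + 15 = 58
σ = (0, 2, 3, 1): (-3) + 21 + 6 + (-4) = 20
σ = (0, 3, 1, 2): (-3) + 5 + 25 + 1 = 28
σ = (0, 3, 2, 1): (-3) + 5 + (-4) + (-4) = -6
σ = (1, 0, 2, 3): (-1) + 12 + (-4) + 15 = 22
σ = (1, 0, 3, 2): (-1) + 12 + 6 + 1 = 18
σ = (1, 2, 0, 3): (-1) + 21 + 8 + 15 = 43
σ = (1, 2, 3, 0): (-1) + 21 + 6 + 2 = 28
σ = (1, 3, 0, 2): (-1) + 5 + 8 + 1 = 13
σ = (1, 3, 2, 0): (-1) + 5 + (-4) + 2 = 2
σ = (2, 0, 1, 3): (-6) + 12 + 25 + 15 = 46
σ = (2, 0, 3, 1): (-6) + 12 + 6 + (-4) = 8
σ = (2, 1, 0, 3): (-6) + 0 + 8 + 15 = 17
σ = (2, 1, 3, 0): (-6) + 0 + 6 + 2 = 2
σ = (2, 3, 0, 1): (-6) + 5 + 8 + (-4) = 3
σ = (2, 3, 1, 0): (-6) + 5 + 25 + 2 = 26
σ = (3, 0, 1, 2): 11 + 12 + 25 + 1 = 49
σ = (3, 0, 2, 1): 11 + 12 + (-4) + (-4) = 15
σ = (3, 1, 0, 2): 11 + 0 + 8 + 1 = 20
σ = (3, 1, 2, 0): 11 + 0 + (-4) + 2 = 9
σ = (3, 2, 0, 1): 11 + 21 + 8 + (-4) = 36
σ = (3, 2, 1, 0): 11 + 21 + 25 + 2 = 59
Optimal value attained by: σ = (3, 2, 1, 0).
Answer: det⊕(C) = 59; verdict: NONSINGULAR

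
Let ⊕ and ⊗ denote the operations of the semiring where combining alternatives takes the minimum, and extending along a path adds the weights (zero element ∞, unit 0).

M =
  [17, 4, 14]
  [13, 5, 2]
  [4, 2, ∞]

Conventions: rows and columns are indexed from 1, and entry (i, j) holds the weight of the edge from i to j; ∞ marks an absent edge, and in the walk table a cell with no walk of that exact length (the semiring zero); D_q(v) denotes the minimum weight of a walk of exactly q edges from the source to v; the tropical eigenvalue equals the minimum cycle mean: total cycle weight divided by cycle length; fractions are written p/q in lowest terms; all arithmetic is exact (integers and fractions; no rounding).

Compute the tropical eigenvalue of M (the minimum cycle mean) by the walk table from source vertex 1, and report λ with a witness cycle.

q=0: [0, ∞, ∞]
q=1: [17, 4, 14]
q=2: [17, 9, 6]
q=3: [10, 8, 11]
Optimal cycle mean attained by: cycle 2->3->2, total 2 + 2, length 2.
Answer: λ = 2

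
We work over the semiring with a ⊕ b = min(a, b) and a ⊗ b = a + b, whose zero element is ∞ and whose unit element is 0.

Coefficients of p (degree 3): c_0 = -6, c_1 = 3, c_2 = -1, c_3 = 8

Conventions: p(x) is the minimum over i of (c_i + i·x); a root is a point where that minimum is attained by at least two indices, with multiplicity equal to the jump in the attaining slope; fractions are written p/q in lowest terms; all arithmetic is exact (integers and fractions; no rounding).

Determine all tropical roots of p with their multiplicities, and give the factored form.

hull edge (i=0, c=-6) to (i=2, c=-1): slope 5/2, span 2
hull edge (i=2, c=-1) to (i=3, c=8): slope 9, span 1
Factored form: p(x) = 8 ⊗ (x ⊕ (-9)) ⊗ (x ⊕ (-5/2)) ⊗ (x ⊕ (-5/2))
Answer: roots = -9 (mult 1), -5/2 (mult 2)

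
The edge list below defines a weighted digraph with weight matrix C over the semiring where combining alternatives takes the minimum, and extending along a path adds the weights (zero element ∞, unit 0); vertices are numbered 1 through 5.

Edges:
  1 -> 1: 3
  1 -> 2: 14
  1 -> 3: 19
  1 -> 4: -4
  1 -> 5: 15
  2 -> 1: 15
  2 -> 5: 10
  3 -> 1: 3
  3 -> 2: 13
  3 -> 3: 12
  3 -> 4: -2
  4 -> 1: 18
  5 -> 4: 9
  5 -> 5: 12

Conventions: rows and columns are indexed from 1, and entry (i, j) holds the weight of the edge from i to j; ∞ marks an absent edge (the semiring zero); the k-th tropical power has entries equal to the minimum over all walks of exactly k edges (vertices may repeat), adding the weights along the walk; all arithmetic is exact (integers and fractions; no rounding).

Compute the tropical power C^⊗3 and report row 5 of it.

C^⊗2:
  [6, 17, 22, -1, 18]
  [18, 29, 34, 11, 22]
  [6, 17, 22, -1, 18]
  [21, 32, 37, 14, 33]
  [27, ∞, ∞, 21, 24]
C^⊗3:
  [9, 20, 25, 2, 21]
  [21, 32, 37, 14, 33]
  [9, 20, 25, 2, 21]
  [24, 35, 40, 17, 36]
  [30, 41, 46, 23, 36]
Answer: row 5 of C^⊗3 = [30, 41, 46, 23, 36]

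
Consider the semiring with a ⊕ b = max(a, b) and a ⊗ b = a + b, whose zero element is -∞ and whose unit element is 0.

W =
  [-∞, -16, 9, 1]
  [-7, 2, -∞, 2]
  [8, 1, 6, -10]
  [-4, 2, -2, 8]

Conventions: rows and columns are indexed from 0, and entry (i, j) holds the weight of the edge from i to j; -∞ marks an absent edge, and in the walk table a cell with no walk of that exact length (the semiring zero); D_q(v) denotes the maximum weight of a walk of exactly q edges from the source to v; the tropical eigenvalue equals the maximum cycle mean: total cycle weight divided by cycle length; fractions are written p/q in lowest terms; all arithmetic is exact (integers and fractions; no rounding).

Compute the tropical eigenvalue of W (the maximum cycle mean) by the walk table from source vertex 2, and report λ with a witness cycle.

q=0: [-∞, -∞, 0, -∞]
q=1: [8, 1, 6, -10]
q=2: [14, 7, 17, 9]
q=3: [25, 18, 23, 17]
q=4: [31, 24, 34, 26]
Optimal cycle mean attained by: cycle 0->2->0, total 9 + 8, length 2.
Answer: λ = 17/2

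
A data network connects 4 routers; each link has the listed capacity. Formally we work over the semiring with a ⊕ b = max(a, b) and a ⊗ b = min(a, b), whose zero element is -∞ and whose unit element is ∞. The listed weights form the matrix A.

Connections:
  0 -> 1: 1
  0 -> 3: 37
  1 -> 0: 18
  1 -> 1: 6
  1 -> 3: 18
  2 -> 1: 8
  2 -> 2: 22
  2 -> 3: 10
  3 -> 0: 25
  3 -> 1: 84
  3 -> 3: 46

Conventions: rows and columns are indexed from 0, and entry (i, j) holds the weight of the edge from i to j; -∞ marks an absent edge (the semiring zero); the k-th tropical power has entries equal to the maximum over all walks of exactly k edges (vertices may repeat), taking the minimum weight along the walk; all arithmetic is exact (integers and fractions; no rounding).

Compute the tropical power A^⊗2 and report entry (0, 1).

A^⊗2:
  [25, 37, -∞, 37]
  [18, 18, -∞, 18]
  [10, 10, 22, 10]
  [25, 46, -∞, 46]
Key observation: the optimum is the walk 0->3->1, with weight 37 min 84 = 37.
Optimal value attained by: walk 0->3->1.
Answer: (A^⊗2)[0][1] = 37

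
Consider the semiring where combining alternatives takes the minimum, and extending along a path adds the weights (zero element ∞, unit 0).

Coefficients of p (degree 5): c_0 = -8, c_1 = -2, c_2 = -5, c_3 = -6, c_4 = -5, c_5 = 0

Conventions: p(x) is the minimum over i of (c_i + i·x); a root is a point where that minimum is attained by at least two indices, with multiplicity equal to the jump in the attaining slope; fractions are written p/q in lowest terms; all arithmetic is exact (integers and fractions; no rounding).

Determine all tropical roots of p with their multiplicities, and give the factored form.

hull edge (i=0, c=-8) to (i=3, c=-6): slope 2/3, span 3
hull edge (i=3, c=-6) to (i=4, c=-5): slope 1, span 1
hull edge (i=4, c=-5) to (i=5, c=0): slope 5, span 1
Factored form: p(x) = 0 ⊗ (x ⊕ (-5)) ⊗ (x ⊕ (-1)) ⊗ (x ⊕ (-2/3)) ⊗ (x ⊕ (-2/3)) ⊗ (x ⊕ (-2/3))
Answer: roots = -5 (mult 1), -1 (mult 1), -2/3 (mult 3)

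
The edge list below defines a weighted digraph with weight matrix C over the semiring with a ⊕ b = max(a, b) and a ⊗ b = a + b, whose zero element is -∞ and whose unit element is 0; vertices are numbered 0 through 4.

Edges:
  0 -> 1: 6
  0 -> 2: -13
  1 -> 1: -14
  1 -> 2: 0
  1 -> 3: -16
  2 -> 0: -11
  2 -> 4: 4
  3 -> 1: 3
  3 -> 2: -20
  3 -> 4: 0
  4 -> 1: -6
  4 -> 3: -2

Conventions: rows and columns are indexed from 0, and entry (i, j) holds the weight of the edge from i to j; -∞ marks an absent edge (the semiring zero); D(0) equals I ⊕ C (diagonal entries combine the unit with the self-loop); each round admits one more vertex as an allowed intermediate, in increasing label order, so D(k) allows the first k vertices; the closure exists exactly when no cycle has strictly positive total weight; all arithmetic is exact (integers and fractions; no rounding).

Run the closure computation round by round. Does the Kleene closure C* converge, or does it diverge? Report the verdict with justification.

D(0):
  [0, 6, -13, -∞, -∞]
  [-∞, 0, 0, -16, -∞]
  [-11, -∞, 0, -∞, 4]
  [-∞, 3, -20, 0, 0]
  [-∞, -6, -∞, -2, 0]
D(1):
  [0, 6, -13, -∞, -∞]
  [-∞, 0, 0, -16, -∞]
  [-11, -5, 0, -∞, 4]
  [-∞, 3, -20, 0, 0]
  [-∞, -6, -∞, -2, 0]
D(2):
  [0, 6, 6, -10, -∞]
  [-∞, 0, 0, -16, -∞]
  [-11, -5, 0, -21, 4]
  [-∞, 3, 3, 0, 0]
  [-∞, -6, -6, -2, 0]
D(3):
  [0, 6, 6, -10, 10]
  [-11, 0, 0, -16, 4]
  [-11, -5, 0, -21, 4]
  [-8, 3, 3, 0, 7]
  [-17, -6, -6, -2, 0]
Detection: at round 4, diagonal entry (4, 4) turns strictly positive.
Key observation: the cycle 4->3->1->2->4 has total weight (-2) + 3 + 0 + 4, which is strictly positive.
Answer: DIVERGES — positive cycle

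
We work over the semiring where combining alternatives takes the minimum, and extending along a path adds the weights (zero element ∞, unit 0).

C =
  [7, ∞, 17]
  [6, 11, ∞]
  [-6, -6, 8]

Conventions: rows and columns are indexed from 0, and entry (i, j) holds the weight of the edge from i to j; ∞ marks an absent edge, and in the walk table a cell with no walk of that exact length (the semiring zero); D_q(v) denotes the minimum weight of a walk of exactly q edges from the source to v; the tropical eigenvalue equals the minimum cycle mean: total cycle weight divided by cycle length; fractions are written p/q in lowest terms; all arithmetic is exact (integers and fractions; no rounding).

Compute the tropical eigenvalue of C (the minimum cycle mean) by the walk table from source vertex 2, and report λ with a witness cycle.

q=0: [∞, ∞, 0]
q=1: [-6, -6, 8]
q=2: [0, 2, 11]
q=3: [5, 5, 17]
Optimal cycle mean attained by: cycle 0->2->0, total 17 + (-6), length 2.
Answer: λ = 11/2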